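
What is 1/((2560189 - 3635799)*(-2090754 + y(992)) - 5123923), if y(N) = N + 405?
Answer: 1/2247328158847 ≈ 4.4497e-13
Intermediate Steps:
y(N) = 405 + N
1/((2560189 - 3635799)*(-2090754 + y(992)) - 5123923) = 1/((2560189 - 3635799)*(-2090754 + (405 + 992)) - 5123923) = 1/(-1075610*(-2090754 + 1397) - 5123923) = 1/(-1075610*(-2089357) - 5123923) = 1/(2247333282770 - 5123923) = 1/2247328158847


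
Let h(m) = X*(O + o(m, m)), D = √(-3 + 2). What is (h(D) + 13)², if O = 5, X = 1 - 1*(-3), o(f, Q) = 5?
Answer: 2809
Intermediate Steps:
D = I (D = √(-1) = I ≈ 1.0*I)
X = 4 (X = 1 + 3 = 4)
h(m) = 40 (h(m) = 4*(5 + 5) = 4*10 = 40)
(h(D) + 13)² = (40 + 13)² = 53² = 2809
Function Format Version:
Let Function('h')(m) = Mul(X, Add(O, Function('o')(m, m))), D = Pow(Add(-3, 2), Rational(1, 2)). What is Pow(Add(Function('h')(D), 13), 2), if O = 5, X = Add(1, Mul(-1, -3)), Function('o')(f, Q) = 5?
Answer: 2809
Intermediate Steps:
D = I (D = Pow(-1, Rational(1, 2)) = I ≈ Mul(1.0000, I))
X = 4 (X = Add(1, 3) = 4)
Function('h')(m) = 40 (Function('h')(m) = Mul(4, Add(5, 5)) = Mul(4, 10) = 40)
Pow(Add(Function('h')(D), 13), 2) = Pow(Add(40, 13), 2) = Pow(53, 2) = 2809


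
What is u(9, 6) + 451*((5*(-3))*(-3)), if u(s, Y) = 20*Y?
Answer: 20415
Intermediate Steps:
u(9, 6) + 451*((5*(-3))*(-3)) = 20*6 + 451*((5*(-3))*(-3)) = 120 + 451*(-15*(-3)) = 120 + 451*45 = 120 + 20295 = 20415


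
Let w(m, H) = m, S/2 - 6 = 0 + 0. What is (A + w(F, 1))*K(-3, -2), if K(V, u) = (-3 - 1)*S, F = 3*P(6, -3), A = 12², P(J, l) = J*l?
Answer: -4320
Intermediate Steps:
A = 144
S = 12 (S = 12 + 2*(0 + 0) = 12 + 2*0 = 12 + 0 = 12)
F = -54 (F = 3*(6*(-3)) = 3*(-18) = -54)
K(V, u) = -48 (K(V, u) = (-3 - 1)*12 = -4*12 = -48)
(A + w(F, 1))*K(-3, -2) = (144 - 54)*(-48) = 90*(-48) = -4320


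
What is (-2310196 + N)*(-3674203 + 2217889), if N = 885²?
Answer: 2223749244894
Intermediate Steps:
N = 783225
(-2310196 + N)*(-3674203 + 2217889) = (-2310196 + 783225)*(-3674203 + 2217889) = -1526971*(-1456314) = 2223749244894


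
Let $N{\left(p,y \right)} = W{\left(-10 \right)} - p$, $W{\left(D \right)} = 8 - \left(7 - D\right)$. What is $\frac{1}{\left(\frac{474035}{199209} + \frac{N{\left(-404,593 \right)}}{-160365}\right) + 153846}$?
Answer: $\frac{709914473}{109219189567274} \approx 6.4999 \cdot 10^{-6}$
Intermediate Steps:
$W{\left(D \right)} = 1 + D$ ($W{\left(D \right)} = 8 + \left(-7 + D\right) = 1 + D$)
$N{\left(p,y \right)} = -9 - p$ ($N{\left(p,y \right)} = \left(1 - 10\right) - p = -9 - p$)
$\frac{1}{\left(\frac{474035}{199209} + \frac{N{\left(-404,593 \right)}}{-160365}\right) + 153846} = \frac{1}{\left(\frac{474035}{199209} + \frac{-9 - -404}{-160365}\right) + 153846} = \frac{1}{\left(474035 \cdot \frac{1}{199209} + \left(-9 + 404\right) \left(- \frac{1}{160365}\right)\right) + 153846} = \frac{1}{\left(\frac{474035}{199209} + 395 \left(- \frac{1}{160365}\right)\right) + 153846} = \frac{1}{\left(\frac{474035}{199209} - \frac{79}{32073}\right) + 153846} = \frac{1}{\frac{1687554116}{709914473} + 153846} = \frac{1}{\frac{109219189567274}{709914473}} = \frac{709914473}{109219189567274}$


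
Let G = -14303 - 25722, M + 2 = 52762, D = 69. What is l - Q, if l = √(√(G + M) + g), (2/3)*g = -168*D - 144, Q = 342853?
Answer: -342853 + I*√(17604 - 3*√1415) ≈ -3.4285e+5 + 132.25*I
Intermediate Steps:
M = 52760 (M = -2 + 52762 = 52760)
G = -40025
g = -17604 (g = 3*(-168*69 - 144)/2 = 3*(-11592 - 144)/2 = (3/2)*(-11736) = -17604)
l = √(-17604 + 3*√1415) (l = √(√(-40025 + 52760) - 17604) = √(√12735 - 17604) = √(3*√1415 - 17604) = √(-17604 + 3*√1415) ≈ 132.25*I)
l - Q = √(-17604 + 3*√1415) - 1*342853 = √(-17604 + 3*√1415) - 342853 = -342853 + √(-17604 + 3*√1415)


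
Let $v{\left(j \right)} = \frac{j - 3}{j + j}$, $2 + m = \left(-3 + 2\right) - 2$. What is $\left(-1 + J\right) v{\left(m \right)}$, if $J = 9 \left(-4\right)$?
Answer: $- \frac{148}{5} \approx -29.6$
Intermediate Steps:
$J = -36$
$m = -5$ ($m = -2 + \left(\left(-3 + 2\right) - 2\right) = -2 - 3 = -5$)
$v{\left(j \right)} = \frac{-3 + j}{2 j}$
$\left(-1 + J\right) v{\left(m \right)} = \left(-1 - 36\right) \frac{-3 - 5}{2 \left(-5\right)} = - 37 \cdot \frac{1}{2} \left(- \frac{1}{5}\right) \left(-8\right) = \left(-37\right) \frac{4}{5} = - \frac{148}{5}$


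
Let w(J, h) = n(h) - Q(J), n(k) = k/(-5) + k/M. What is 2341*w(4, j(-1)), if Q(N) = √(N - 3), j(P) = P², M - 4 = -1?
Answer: -30433/15 ≈ -2028.9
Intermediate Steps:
M = 3 (M = 4 - 1 = 3)
n(k) = 2*k/15 (n(k) = k/(-5) + k/3 = k*(-⅕) + k*(⅓) = -k/5 + k/3 = 2*k/15)
Q(N) = √(-3 + N)
w(J, h) = -√(-3 + J) + 2*h/15 (w(J, h) = 2*h/15 - √(-3 + J) = -√(-3 + J) + 2*h/15)
2341*w(4, j(-1)) = 2341*(-√(-3 + 4) + (2/15)*(-1)²) = 2341*(-√1 + (2/15)*1) = 2341*(-1*1 + 2/15) = 2341*(-1 + 2/15) = 2341*(-13/15) = -30433/15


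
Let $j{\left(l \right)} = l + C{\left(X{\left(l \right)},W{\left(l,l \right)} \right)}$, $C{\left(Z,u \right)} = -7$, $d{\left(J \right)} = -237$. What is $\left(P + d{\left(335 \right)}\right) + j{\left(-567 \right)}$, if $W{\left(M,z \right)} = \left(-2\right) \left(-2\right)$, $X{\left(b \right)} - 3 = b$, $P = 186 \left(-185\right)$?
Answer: $-35221$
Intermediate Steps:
$P = -34410$
$X{\left(b \right)} = 3 + b$
$W{\left(M,z \right)} = 4$
$j{\left(l \right)} = -7 + l$ ($j{\left(l \right)} = l - 7 = -7 + l$)
$\left(P + d{\left(335 \right)}\right) + j{\left(-567 \right)} = \left(-34410 - 237\right) - 574 = -34647 - 574 = -35221$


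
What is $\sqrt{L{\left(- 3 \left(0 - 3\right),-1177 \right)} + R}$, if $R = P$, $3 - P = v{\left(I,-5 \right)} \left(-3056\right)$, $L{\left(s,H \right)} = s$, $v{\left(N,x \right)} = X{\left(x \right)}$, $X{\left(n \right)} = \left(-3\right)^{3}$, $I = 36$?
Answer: $50 i \sqrt{33} \approx 287.23 i$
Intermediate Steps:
$X{\left(n \right)} = -27$
$v{\left(N,x \right)} = -27$
$P = -82509$ ($P = 3 - \left(-27\right) \left(-3056\right) = 3 - 82512 = -82509$)
$R = -82509$
$\sqrt{L{\left(- 3 \left(0 - 3\right),-1177 \right)} + R} = \sqrt{- 3 \left(0 - 3\right) - 82509} = \sqrt{\left(-3\right) \left(-3\right) - 82509} = \sqrt{9 - 82509} = \sqrt{-82500} = 50 i \sqrt{33}$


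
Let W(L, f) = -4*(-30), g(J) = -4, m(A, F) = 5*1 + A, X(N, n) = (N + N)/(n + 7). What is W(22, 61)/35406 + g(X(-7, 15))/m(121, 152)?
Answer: -502/17703 ≈ -0.028357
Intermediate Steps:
X(N, n) = 2*N/(7 + n) (X(N, n) = (2*N)/(7 + n) = 2*N/(7 + n))
m(A, F) = 5 + A
W(L, f) = 120
W(22, 61)/35406 + g(X(-7, 15))/m(121, 152) = 120/35406 - 4/(5 + 121) = 120*(1/35406) - 4/126 = 20/5901 - 4*1/126 = 20/5901 - 2/63 = -502/17703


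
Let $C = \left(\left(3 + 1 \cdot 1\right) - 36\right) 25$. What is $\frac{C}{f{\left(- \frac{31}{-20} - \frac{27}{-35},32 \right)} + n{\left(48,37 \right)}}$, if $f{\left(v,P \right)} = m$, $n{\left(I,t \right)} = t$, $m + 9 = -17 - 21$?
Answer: $80$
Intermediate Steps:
$m = -47$ ($m = -9 - 38 = -47$)
$f{\left(v,P \right)} = -47$
$C = -800$ ($C = \left(\left(3 + 1\right) - 36\right) 25 = \left(4 - 36\right) 25 = \left(-32\right) 25 = -800$)
$\frac{C}{f{\left(- \frac{31}{-20} - \frac{27}{-35},32 \right)} + n{\left(48,37 \right)}} = - \frac{800}{-47 + 37} = - \frac{800}{-10} = \left(-800\right) \left(- \frac{1}{10}\right) = 80$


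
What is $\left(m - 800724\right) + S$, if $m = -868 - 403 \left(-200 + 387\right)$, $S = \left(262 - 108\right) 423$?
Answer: $-811811$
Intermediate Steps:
$S = 65142$ ($S = 154 \cdot 423 = 65142$)
$m = -76229$ ($m = -868 - 75361 = -76229$)
$\left(m - 800724\right) + S = \left(-76229 - 800724\right) + 65142 = -876953 + 65142 = -811811$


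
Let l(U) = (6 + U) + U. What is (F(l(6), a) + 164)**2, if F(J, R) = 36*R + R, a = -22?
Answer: 422500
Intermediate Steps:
l(U) = 6 + 2*U
F(J, R) = 37*R
(F(l(6), a) + 164)**2 = (37*(-22) + 164)**2 = (-814 + 164)**2 = (-650)**2 = 422500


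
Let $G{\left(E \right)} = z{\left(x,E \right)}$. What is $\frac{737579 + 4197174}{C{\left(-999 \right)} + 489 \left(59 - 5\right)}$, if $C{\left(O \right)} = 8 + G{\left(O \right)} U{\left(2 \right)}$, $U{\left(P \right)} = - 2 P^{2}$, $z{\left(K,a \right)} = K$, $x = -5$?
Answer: $\frac{4934753}{26454} \approx 186.54$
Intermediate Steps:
$G{\left(E \right)} = -5$
$C{\left(O \right)} = 48$ ($C{\left(O \right)} = 8 - 5 \left(- 2 \cdot 2^{2}\right) = 8 - 5 \left(\left(-2\right) 4\right) = 8 - -40 = 8 + 40 = 48$)
$\frac{737579 + 4197174}{C{\left(-999 \right)} + 489 \left(59 - 5\right)} = \frac{737579 + 4197174}{48 + 489 \left(59 - 5\right)} = \frac{4934753}{48 + 489 \cdot 54} = \frac{4934753}{48 + 26406} = \frac{4934753}{26454}$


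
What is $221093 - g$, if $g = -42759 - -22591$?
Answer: $241261$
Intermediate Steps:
$g = -20168$ ($g = -42759 + 22591 = -20168$)
$221093 - g = 221093 - -20168 = 221093 + 20168 = 241261$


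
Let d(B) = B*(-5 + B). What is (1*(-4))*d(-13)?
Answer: -936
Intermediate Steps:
(1*(-4))*d(-13) = (1*(-4))*(-13*(-5 - 13)) = -(-52)*(-18) = -4*234 = -936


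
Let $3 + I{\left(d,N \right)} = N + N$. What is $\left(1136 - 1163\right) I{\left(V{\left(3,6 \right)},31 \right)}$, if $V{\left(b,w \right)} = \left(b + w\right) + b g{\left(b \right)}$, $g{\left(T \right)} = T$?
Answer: $-1593$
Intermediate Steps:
$V{\left(b,w \right)} = b + w + b^{2}$ ($V{\left(b,w \right)} = \left(b + w\right) + b b = \left(b + w\right) + b^{2} = b + w + b^{2}$)
$I{\left(d,N \right)} = -3 + 2 N$ ($I{\left(d,N \right)} = -3 + \left(N + N\right) = -3 + 2 N$)
$\left(1136 - 1163\right) I{\left(V{\left(3,6 \right)},31 \right)} = \left(1136 - 1163\right) \left(-3 + 2 \cdot 31\right) = - 27 \left(-3 + 62\right) = \left(-27\right) 59 = -1593$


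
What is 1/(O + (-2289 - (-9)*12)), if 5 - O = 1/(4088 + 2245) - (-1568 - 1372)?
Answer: -6333/32399629 ≈ -0.00019547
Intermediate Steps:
O = -18587356/6333 (O = 5 - (1/(4088 + 2245) - (-1568 - 1372)) = 5 - (1/6333 - 1*(-2940)) = 5 - (1/6333 + 2940) = 5 - 1*18619021/6333 = 5 - 18619021/6333 = -18587356/6333 ≈ -2935.0)
1/(O + (-2289 - (-9)*12)) = 1/(-18587356/6333 + (-2289 - (-9)*12)) = 1/(-18587356/6333 + (-2289 - 1*(-108))) = 1/(-18587356/6333 + (-2289 + 108)) = 1/(-18587356/6333 - 2181) = 1/(-32399629/6333) = -6333/32399629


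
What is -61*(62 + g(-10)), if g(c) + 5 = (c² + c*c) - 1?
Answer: -15616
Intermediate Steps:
g(c) = -6 + 2*c² (g(c) = -5 + ((c² + c*c) - 1) = -5 + ((c² + c²) - 1) = -5 + (2*c² - 1) = -5 + (-1 + 2*c²) = -6 + 2*c²)
-61*(62 + g(-10)) = -61*(62 + (-6 + 2*(-10)²)) = -61*(62 + (-6 + 2*100)) = -61*(62 + (-6 + 200)) = -61*(62 + 194) = -61*256 = -15616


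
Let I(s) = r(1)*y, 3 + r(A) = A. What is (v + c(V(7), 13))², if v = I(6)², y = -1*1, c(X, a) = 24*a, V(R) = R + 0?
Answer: 99856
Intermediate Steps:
r(A) = -3 + A
V(R) = R
y = -1
I(s) = 2 (I(s) = (-3 + 1)*(-1) = -2*(-1) = 2)
v = 4 (v = 2² = 4)
(v + c(V(7), 13))² = (4 + 24*13)² = (4 + 312)² = 316² = 99856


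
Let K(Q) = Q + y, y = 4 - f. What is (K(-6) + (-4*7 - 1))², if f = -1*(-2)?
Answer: 1089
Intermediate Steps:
f = 2
y = 2 (y = 4 - 1*2 = 4 - 2 = 2)
K(Q) = 2 + Q (K(Q) = Q + 2 = 2 + Q)
(K(-6) + (-4*7 - 1))² = ((2 - 6) + (-4*7 - 1))² = (-4 + (-28 - 1))² = (-4 - 29)² = (-33)² = 1089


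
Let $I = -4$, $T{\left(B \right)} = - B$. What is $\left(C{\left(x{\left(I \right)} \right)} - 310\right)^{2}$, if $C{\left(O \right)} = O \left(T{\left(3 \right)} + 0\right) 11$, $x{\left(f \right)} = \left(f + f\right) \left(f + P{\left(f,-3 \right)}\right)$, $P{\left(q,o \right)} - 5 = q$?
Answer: $1214404$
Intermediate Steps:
$P{\left(q,o \right)} = 5 + q$
$x{\left(f \right)} = 2 f \left(5 + 2 f\right)$ ($x{\left(f \right)} = \left(f + f\right) \left(f + \left(5 + f\right)\right) = 2 f \left(5 + 2 f\right)$)
$C{\left(O \right)} = - 33 O$ ($C{\left(O \right)} = O \left(\left(-1\right) 3 + 0\right) 11 = O \left(-3 + 0\right) 11 = O \left(-3\right) 11 = - 3 O 11 = - 33 O$)
$\left(C{\left(x{\left(I \right)} \right)} - 310\right)^{2} = \left(- 33 \cdot 2 \left(-4\right) \left(5 + 2 \left(-4\right)\right) - 310\right)^{2} = \left(- 33 \cdot 2 \left(-4\right) \left(5 - 8\right) - 310\right)^{2} = \left(- 33 \cdot 2 \left(-4\right) \left(-3\right) - 310\right)^{2} = \left(\left(-33\right) 24 - 310\right)^{2} = \left(-792 - 310\right)^{2} = \left(-1102\right)^{2} = 1214404$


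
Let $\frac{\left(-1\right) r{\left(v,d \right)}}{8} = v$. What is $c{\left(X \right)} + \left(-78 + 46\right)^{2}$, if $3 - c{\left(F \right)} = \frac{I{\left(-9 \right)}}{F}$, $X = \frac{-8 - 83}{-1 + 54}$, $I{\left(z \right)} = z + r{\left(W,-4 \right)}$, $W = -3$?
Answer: $\frac{94252}{91} \approx 1035.7$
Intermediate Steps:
$r{\left(v,d \right)} = - 8 v$
$I{\left(z \right)} = 24 + z$ ($I{\left(z \right)} = z - -24 = z + 24 = 24 + z$)
$X = - \frac{91}{53} \approx -1.717$
$c{\left(F \right)} = 3 - \frac{15}{F}$ ($c{\left(F \right)} = 3 - \frac{24 - 9}{F} = 3 - \frac{15}{F}$)
$c{\left(X \right)} + \left(-78 + 46\right)^{2} = \left(3 - \frac{15}{- \frac{91}{53}}\right) + \left(-78 + 46\right)^{2} = \left(3 - - \frac{795}{91}\right) + \left(-32\right)^{2} = \left(3 + \frac{795}{91}\right) + 1024 = \frac{1068}{91} + 1024 = \frac{94252}{91}$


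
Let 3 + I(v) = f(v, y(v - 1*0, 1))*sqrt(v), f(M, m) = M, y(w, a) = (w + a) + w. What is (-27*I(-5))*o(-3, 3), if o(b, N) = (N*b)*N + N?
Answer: -1944 - 3240*I*sqrt(5) ≈ -1944.0 - 7244.9*I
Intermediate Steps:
y(w, a) = a + 2*w (y(w, a) = (a + w) + w = a + 2*w)
o(b, N) = N + b*N**2 (o(b, N) = b*N**2 + N = N + b*N**2)
I(v) = -3 + v**(3/2) (I(v) = -3 + v*sqrt(v) = -3 + v**(3/2))
(-27*I(-5))*o(-3, 3) = (-27*(-3 + (-5)**(3/2)))*(3*(1 + 3*(-3))) = (-27*(-3 - 5*I*sqrt(5)))*(3*(1 - 9)) = (81 + 135*I*sqrt(5))*(3*(-8)) = (81 + 135*I*sqrt(5))*(-24) = -1944 - 3240*I*sqrt(5)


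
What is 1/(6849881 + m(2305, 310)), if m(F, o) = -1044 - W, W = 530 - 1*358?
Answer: 1/6848665 ≈ 1.4601e-7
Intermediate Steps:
W = 172 (W = 530 - 358 = 172)
m(F, o) = -1216 (m(F, o) = -1044 - 1*172 = -1044 - 172 = -1216)
1/(6849881 + m(2305, 310)) = 1/(6849881 - 1216) = 1/6848665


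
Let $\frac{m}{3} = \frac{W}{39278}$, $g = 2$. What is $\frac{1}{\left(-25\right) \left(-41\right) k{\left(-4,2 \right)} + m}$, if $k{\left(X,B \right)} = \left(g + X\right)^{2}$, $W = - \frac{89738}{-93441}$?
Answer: $\frac{611695933}{2507953370169} \approx 0.0002439$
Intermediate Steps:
$W = \frac{89738}{93441}$ ($W = \left(-89738\right) \left(- \frac{1}{93441}\right) = \frac{89738}{93441} \approx 0.96037$)
$k{\left(X,B \right)} = \left(2 + X\right)^{2}$
$m = \frac{44869}{611695933}$ ($m = 3 \frac{89738}{93441 \cdot 39278} = 3 \cdot \frac{89738}{93441} \cdot \frac{1}{39278} = 3 \cdot \frac{44869}{1835087799} = \frac{44869}{611695933} \approx 7.3352 \cdot 10^{-5}$)
$\frac{1}{\left(-25\right) \left(-41\right) k{\left(-4,2 \right)} + m} = \frac{1}{\left(-25\right) \left(-41\right) \left(2 - 4\right)^{2} + \frac{44869}{611695933}} = \frac{1}{1025 \left(-2\right)^{2} + \frac{44869}{611695933}} = \frac{1}{1025 \cdot 4 + \frac{44869}{611695933}} = \frac{1}{4100 + \frac{44869}{611695933}} = \frac{1}{\frac{2507953370169}{611695933}} = \frac{611695933}{2507953370169}$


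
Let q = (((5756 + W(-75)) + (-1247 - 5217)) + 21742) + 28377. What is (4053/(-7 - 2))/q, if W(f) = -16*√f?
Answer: -66754261/7324398363 - 108080*I*√3/7324398363 ≈ -0.009114 - 2.5558e-5*I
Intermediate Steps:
q = 49411 - 80*I*√3 (q = (((5756 - 80*I*√3) + (-1247 - 5217)) + 21742) + 28377 = (((5756 - 80*I*√3) - 6464) + 21742) + 28377 = ((-708 - 80*I*√3) + 21742) + 28377 = (21034 - 80*I*√3) + 28377 = 49411 - 80*I*√3 ≈ 49411.0 - 138.56*I)
(4053/(-7 - 2))/q = (4053/(-7 - 2))/(49411 - 80*I*√3) = (4053/(-9))/(49411 - 80*I*√3) = (-⅑*4053)/(49411 - 80*I*√3) = -1351/(3*(49411 - 80*I*√3))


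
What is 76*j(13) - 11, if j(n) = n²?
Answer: 12833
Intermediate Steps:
76*j(13) - 11 = 76*13² - 11 = 76*169 - 11 = 12844 - 11 = 12833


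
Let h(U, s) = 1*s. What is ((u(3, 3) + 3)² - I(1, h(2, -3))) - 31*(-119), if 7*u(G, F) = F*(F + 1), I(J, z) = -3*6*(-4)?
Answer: 178322/49 ≈ 3639.2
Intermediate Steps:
h(U, s) = s
I(J, z) = 72 (I(J, z) = -18*(-4) = 72)
u(G, F) = F*(1 + F)/7 (u(G, F) = (F*(F + 1))/7 = (F*(1 + F))/7 = F*(1 + F)/7)
((u(3, 3) + 3)² - I(1, h(2, -3))) - 31*(-119) = (((⅐)*3*(1 + 3) + 3)² - 1*72) - 31*(-119) = (((⅐)*3*4 + 3)² - 72) + 3689 = ((12/7 + 3)² - 72) + 3689 = ((33/7)² - 72) + 3689 = (1089/49 - 72) + 3689 = -2439/49 + 3689 = 178322/49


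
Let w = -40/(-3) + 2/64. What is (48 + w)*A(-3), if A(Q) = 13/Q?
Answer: -76583/288 ≈ -265.91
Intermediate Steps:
w = 1283/96 (w = -40*(-⅓) + 2*(1/64) = 40/3 + 1/32 = 1283/96 ≈ 13.365)
(48 + w)*A(-3) = (48 + 1283/96)*(13/(-3)) = 5891*(13*(-⅓))/96 = (5891/96)*(-13/3) = -76583/288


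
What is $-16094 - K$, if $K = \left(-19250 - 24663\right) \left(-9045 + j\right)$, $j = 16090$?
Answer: $309350991$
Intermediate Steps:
$K = -309367085$ ($K = \left(-19250 - 24663\right) \left(-9045 + 16090\right) = \left(-43913\right) 7045 = -309367085$)
$-16094 - K = -16094 - -309367085 = -16094 + 309367085 = 309350991$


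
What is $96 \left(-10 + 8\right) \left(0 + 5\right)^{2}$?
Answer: $-4800$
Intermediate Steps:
$96 \left(-10 + 8\right) \left(0 + 5\right)^{2} = 96 \left(-2\right) 5^{2} = \left(-192\right) 25 = -4800$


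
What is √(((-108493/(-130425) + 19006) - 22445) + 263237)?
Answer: √176774198208531/26085 ≈ 509.70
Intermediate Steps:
√(((-108493/(-130425) + 19006) - 22445) + 263237) = √(((-108493*(-1/130425) + 19006) - 22445) + 263237) = √(((108493/130425 + 19006) - 22445) + 263237) = √((2478966043/130425 - 22445) + 263237) = √(-448423082/130425 + 263237) = √(33884262643/130425) = √176774198208531/26085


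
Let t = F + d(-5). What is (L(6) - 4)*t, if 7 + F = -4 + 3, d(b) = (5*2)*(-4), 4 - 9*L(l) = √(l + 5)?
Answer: 512/3 + 16*√11/3 ≈ 188.36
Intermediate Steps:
L(l) = 4/9 - √(5 + l)/9 (L(l) = 4/9 - √(l + 5)/9 = 4/9 - √(5 + l)/9)
d(b) = -40 (d(b) = 10*(-4) = -40)
F = -8 (F = -7 + (-4 + 3) = -7 - 1 = -8)
t = -48 (t = -8 - 40 = -48)
(L(6) - 4)*t = ((4/9 - √(5 + 6)/9) - 4)*(-48) = ((4/9 - √11/9) - 4)*(-48) = (-32/9 - √11/9)*(-48) = 512/3 + 16*√11/3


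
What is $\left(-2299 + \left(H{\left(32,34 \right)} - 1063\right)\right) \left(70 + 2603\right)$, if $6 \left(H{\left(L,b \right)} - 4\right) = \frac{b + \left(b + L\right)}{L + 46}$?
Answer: $- \frac{116679717}{13} \approx -8.9754 \cdot 10^{6}$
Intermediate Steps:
$H{\left(L,b \right)} = 4 + \frac{L + 2 b}{6 \left(46 + L\right)}$ ($H{\left(L,b \right)} = 4 + \frac{\left(b + \left(b + L\right)\right) \frac{1}{L + 46}}{6} = 4 + \frac{\left(b + \left(L + b\right)\right) \frac{1}{46 + L}}{6} = 4 + \frac{\left(L + 2 b\right) \frac{1}{46 + L}}{6} = 4 + \frac{\frac{1}{46 + L} \left(L + 2 b\right)}{6} = 4 + \frac{L + 2 b}{6 \left(46 + L\right)}$)
$\left(-2299 + \left(H{\left(32,34 \right)} - 1063\right)\right) \left(70 + 2603\right) = \left(-2299 - \left(1063 - \frac{1104 + 2 \cdot 34 + 25 \cdot 32}{6 \left(46 + 32\right)}\right)\right) \left(70 + 2603\right) = \left(-2299 - \left(1063 - \frac{1104 + 68 + 800}{6 \cdot 78}\right)\right) 2673 = \left(-2299 - \left(1063 - \frac{493}{117}\right)\right) 2673 = \left(-2299 + \left(\frac{493}{117} - 1063\right)\right) 2673 = \left(-2299 - \frac{123878}{117}\right) 2673 = \left(- \frac{392861}{117}\right) 2673 = - \frac{116679717}{13}$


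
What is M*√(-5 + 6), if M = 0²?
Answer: 0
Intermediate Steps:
M = 0
M*√(-5 + 6) = 0*√(-5 + 6) = 0*√1 = 0*1 = 0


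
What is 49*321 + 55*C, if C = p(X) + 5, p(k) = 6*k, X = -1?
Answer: 15674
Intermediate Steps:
C = -1 (C = 6*(-1) + 5 = -6 + 5 = -1)
49*321 + 55*C = 49*321 + 55*(-1) = 15729 - 55 = 15674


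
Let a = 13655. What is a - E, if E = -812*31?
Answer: 38827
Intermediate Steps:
E = -25172
a - E = 13655 - 1*(-25172) = 13655 + 25172 = 38827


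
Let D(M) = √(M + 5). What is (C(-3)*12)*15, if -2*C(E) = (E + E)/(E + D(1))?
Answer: -540 - 180*√6 ≈ -980.91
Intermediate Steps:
D(M) = √(5 + M)
C(E) = -E/(E + √6) (C(E) = -(E + E)/(2*(E + √(5 + 1))) = -2*E/(2*(E + √6)) = -E/(E + √6))
(C(-3)*12)*15 = (-1*(-3)/(-3 + √6)*12)*15 = ((3/(-3 + √6))*12)*15 = (36/(-3 + √6))*15 = 540/(-3 + √6)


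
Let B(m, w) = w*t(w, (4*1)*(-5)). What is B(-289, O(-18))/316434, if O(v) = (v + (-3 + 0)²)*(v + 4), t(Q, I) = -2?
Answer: -42/52739 ≈ -0.00079637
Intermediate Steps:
O(v) = (4 + v)*(9 + v) (O(v) = (v + (-3)²)*(4 + v) = (v + 9)*(4 + v) = (9 + v)*(4 + v) = (4 + v)*(9 + v))
B(m, w) = -2*w (B(m, w) = w*(-2) = -2*w)
B(-289, O(-18))/316434 = -2*(36 + (-18)² + 13*(-18))/316434 = -2*(36 + 324 - 234)*(1/316434) = -2*126*(1/316434) = -252*1/316434 = -42/52739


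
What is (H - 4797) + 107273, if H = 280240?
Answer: 382716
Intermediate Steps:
(H - 4797) + 107273 = (280240 - 4797) + 107273 = 275443 + 107273 = 382716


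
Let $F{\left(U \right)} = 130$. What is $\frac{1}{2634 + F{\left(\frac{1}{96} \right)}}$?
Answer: $\frac{1}{2764} \approx 0.00036179$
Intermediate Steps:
$\frac{1}{2634 + F{\left(\frac{1}{96} \right)}} = \frac{1}{2634 + 130} = \frac{1}{2764}$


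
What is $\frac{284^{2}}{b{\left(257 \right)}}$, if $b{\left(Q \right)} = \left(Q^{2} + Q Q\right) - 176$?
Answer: $\frac{40328}{65961} \approx 0.61139$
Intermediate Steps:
$b{\left(Q \right)} = -176 + 2 Q^{2}$ ($b{\left(Q \right)} = \left(Q^{2} + Q^{2}\right) - 176 = 2 Q^{2} - 176 = -176 + 2 Q^{2}$)
$\frac{284^{2}}{b{\left(257 \right)}} = \frac{284^{2}}{-176 + 2 \cdot 257^{2}} = \frac{80656}{-176 + 2 \cdot 66049} = \frac{80656}{-176 + 132098} = \frac{80656}{131922} = 80656 \cdot \frac{1}{131922} = \frac{40328}{65961}$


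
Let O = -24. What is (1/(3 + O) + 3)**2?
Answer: 3844/441 ≈ 8.7166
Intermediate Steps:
(1/(3 + O) + 3)**2 = (1/(3 - 24) + 3)**2 = (1/(-21) + 3)**2 = (-1/21 + 3)**2 = (62/21)**2 = 3844/441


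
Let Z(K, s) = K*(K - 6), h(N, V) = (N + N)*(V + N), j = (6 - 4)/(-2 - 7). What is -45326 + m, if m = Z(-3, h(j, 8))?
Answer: -45299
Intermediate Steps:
j = -2/9 (j = 2/(-9) = 2*(-⅑) = -2/9 ≈ -0.22222)
h(N, V) = 2*N*(N + V) (h(N, V) = (2*N)*(N + V) = 2*N*(N + V))
Z(K, s) = K*(-6 + K)
m = 27 (m = -3*(-6 - 3) = -3*(-9) = 27)
-45326 + m = -45326 + 27 = -45299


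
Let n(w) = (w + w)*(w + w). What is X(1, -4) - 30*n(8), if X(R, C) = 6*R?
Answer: -7674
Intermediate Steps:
n(w) = 4*w² (n(w) = (2*w)*(2*w) = 4*w²)
X(1, -4) - 30*n(8) = 6*1 - 120*8² = 6 - 120*64 = 6 - 30*256 = 6 - 7680 = -7674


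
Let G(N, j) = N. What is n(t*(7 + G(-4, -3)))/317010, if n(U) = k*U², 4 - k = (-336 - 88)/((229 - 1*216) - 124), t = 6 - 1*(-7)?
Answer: 338/390979 ≈ 0.00086450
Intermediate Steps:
t = 13 (t = 6 + 7 = 13)
k = 20/111 (k = 4 - (-336 - 88)/((229 - 1*216) - 124) = 4 - (-424)/((229 - 216) - 124) = 4 - (-424)/(13 - 124) = 4 - (-424)/(-111) = 4 - (-424)*(-1)/111 = 4 - 1*424/111 = 4 - 424/111 = 20/111 ≈ 0.18018)
n(U) = 20*U²/111
n(t*(7 + G(-4, -3)))/317010 = (20*(13*(7 - 4))²/111)/317010 = (20*(13*3)²/111)*(1/317010) = ((20/111)*39²)*(1/317010) = ((20/111)*1521)*(1/317010) = (10140/37)*(1/317010) = 338/390979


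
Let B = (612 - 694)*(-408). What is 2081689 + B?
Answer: 2115145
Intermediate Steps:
B = 33456 (B = -82*(-408) = 33456)
2081689 + B = 2081689 + 33456 = 2115145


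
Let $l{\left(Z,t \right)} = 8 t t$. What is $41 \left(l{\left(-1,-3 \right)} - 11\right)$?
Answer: $2501$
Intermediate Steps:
$l{\left(Z,t \right)} = 8 t^{2}$
$41 \left(l{\left(-1,-3 \right)} - 11\right) = 41 \left(8 \left(-3\right)^{2} - 11\right) = 41 \left(8 \cdot 9 - 11\right) = 41 \left(72 - 11\right) = 41 \cdot 61 = 2501$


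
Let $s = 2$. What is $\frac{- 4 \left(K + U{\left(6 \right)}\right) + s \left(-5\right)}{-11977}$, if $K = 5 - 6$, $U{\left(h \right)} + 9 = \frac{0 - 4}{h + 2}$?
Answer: $- \frac{32}{11977} \approx -0.0026718$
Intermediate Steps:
$U{\left(h \right)} = -9 - \frac{4}{2 + h}$ ($U{\left(h \right)} = -9 + \frac{0 - 4}{h + 2} = -9 - \frac{4}{2 + h}$)
$K = -1$ ($K = 5 - 6 = -1$)
$\frac{- 4 \left(K + U{\left(6 \right)}\right) + s \left(-5\right)}{-11977} = \frac{- 4 \left(-1 + \frac{-22 - 54}{2 + 6}\right) + 2 \left(-5\right)}{-11977} = \left(- 4 \left(-1 + \frac{-22 - 54}{8}\right) - 10\right) \left(- \frac{1}{11977}\right) = \left(- 4 \left(-1 + \frac{1}{8} \left(-76\right)\right) - 10\right) \left(- \frac{1}{11977}\right) = \left(- 4 \left(-1 - \frac{19}{2}\right) - 10\right) \left(- \frac{1}{11977}\right) = \left(\left(-4\right) \left(- \frac{21}{2}\right) - 10\right) \left(- \frac{1}{11977}\right) = \left(42 - 10\right) \left(- \frac{1}{11977}\right) = 32 \left(- \frac{1}{11977}\right) = - \frac{32}{11977}$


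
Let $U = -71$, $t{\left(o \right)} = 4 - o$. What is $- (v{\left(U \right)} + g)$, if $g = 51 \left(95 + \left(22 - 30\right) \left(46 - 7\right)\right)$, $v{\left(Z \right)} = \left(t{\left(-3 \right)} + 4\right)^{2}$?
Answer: $10946$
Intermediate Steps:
$v{\left(Z \right)} = 121$ ($v{\left(Z \right)} = \left(\left(4 - -3\right) + 4\right)^{2} = \left(\left(4 + 3\right) + 4\right)^{2} = \left(7 + 4\right)^{2} = 11^{2} = 121$)
$g = -11067$ ($g = 51 \left(95 - 312\right) = 51 \left(-217\right) = -11067$)
$- (v{\left(U \right)} + g) = - (121 - 11067) = \left(-1\right) \left(-10946\right) = 10946$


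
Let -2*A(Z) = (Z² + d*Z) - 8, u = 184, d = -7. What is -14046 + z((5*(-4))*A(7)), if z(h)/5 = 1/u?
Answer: -2584459/184 ≈ -14046.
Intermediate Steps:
A(Z) = 4 - Z²/2 + 7*Z/2 (A(Z) = -((Z² - 7*Z) - 8)/2 = -(-8 + Z² - 7*Z)/2 = 4 - Z²/2 + 7*Z/2)
z(h) = 5/184
-14046 + z((5*(-4))*A(7)) = -14046 + 5/184 = -2584459/184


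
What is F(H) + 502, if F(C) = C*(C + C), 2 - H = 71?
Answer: 10024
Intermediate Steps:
H = -69 (H = 2 - 1*71 = 2 - 71 = -69)
F(C) = 2*C**2 (F(C) = C*(2*C) = 2*C**2)
F(H) + 502 = 2*(-69)**2 + 502 = 2*4761 + 502 = 9522 + 502 = 10024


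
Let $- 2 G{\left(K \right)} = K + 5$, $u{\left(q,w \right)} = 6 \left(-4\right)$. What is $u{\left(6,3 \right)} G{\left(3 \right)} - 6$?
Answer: $90$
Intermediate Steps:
$u{\left(q,w \right)} = -24$
$G{\left(K \right)} = - \frac{5}{2} - \frac{K}{2}$ ($G{\left(K \right)} = - \frac{K + 5}{2} = - \frac{5 + K}{2} = - \frac{5}{2} - \frac{K}{2}$)
$u{\left(6,3 \right)} G{\left(3 \right)} - 6 = - 24 \left(- \frac{5}{2} - \frac{3}{2}\right) - 6 = \left(-24\right) \left(-4\right) - 6 = 96 - 6 = 90$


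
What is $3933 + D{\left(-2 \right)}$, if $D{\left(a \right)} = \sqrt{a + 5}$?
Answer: $3933 + \sqrt{3} \approx 3934.7$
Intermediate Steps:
$D{\left(a \right)} = \sqrt{5 + a}$
$3933 + D{\left(-2 \right)} = 3933 + \sqrt{5 - 2} = 3933 + \sqrt{3}$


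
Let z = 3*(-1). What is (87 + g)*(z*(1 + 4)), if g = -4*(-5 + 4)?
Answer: -1365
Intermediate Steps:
z = -3
g = 4 (g = -4*(-1) = 4)
(87 + g)*(z*(1 + 4)) = (87 + 4)*(-3*(1 + 4)) = 91*(-3*5) = 91*(-15) = -1365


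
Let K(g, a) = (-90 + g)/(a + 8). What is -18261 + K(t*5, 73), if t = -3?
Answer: -493082/27 ≈ -18262.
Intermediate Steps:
K(g, a) = (-90 + g)/(8 + a)
-18261 + K(t*5, 73) = -18261 + (-90 - 3*5)/(8 + 73) = -18261 + (-90 - 15)/81 = -18261 + (1/81)*(-105) = -18261 - 35/27 = -493082/27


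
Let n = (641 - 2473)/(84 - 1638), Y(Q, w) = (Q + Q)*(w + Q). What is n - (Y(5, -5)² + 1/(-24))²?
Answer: 175613/149184 ≈ 1.1772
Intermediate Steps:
Y(Q, w) = 2*Q*(Q + w) (Y(Q, w) = (2*Q)*(Q + w) = 2*Q*(Q + w))
n = 916/777 (n = -1832/(-1554) = -1832*(-1/1554) = 916/777 ≈ 1.1789)
n - (Y(5, -5)² + 1/(-24))² = 916/777 - ((2*5*(5 - 5))² + 1/(-24))² = 916/777 - ((2*5*0)² - 1/24)² = 916/777 - (0² - 1/24)² = 916/777 - (0 - 1/24)² = 916/777 - (-1/24)² = 916/777 - 1*1/576 = 916/777 - 1/576 = 175613/149184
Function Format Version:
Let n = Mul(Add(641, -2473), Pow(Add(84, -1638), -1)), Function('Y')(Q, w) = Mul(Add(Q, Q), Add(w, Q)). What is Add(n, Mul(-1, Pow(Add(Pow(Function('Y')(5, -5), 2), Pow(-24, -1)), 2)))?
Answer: Rational(175613, 149184) ≈ 1.1772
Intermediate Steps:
Function('Y')(Q, w) = Mul(2, Q, Add(Q, w)) (Function('Y')(Q, w) = Mul(Mul(2, Q), Add(Q, w)) = Mul(2, Q, Add(Q, w)))
n = Rational(916, 777) (n = Mul(-1832, Pow(-1554, -1)) = Mul(-1832, Rational(-1, 1554)) = Rational(916, 777) ≈ 1.1789)
Add(n, Mul(-1, Pow(Add(Pow(Function('Y')(5, -5), 2), Pow(-24, -1)), 2))) = Add(Rational(916, 777), Mul(-1, Pow(Add(Pow(Mul(2, 5, Add(5, -5)), 2), Pow(-24, -1)), 2))) = Add(Rational(916, 777), Mul(-1, Pow(Add(Pow(Mul(2, 5, 0), 2), Rational(-1, 24)), 2))) = Add(Rational(916, 777), Mul(-1, Pow(Add(Pow(0, 2), Rational(-1, 24)), 2))) = Add(Rational(916, 777), Mul(-1, Pow(Add(0, Rational(-1, 24)), 2))) = Add(Rational(916, 777), Mul(-1, Pow(Rational(-1, 24), 2))) = Add(Rational(916, 777), Mul(-1, Rational(1, 576))) = Add(Rational(916, 777), Rational(-1, 576)) = Rational(175613, 149184)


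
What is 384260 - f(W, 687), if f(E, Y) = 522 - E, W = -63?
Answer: 383675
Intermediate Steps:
384260 - f(W, 687) = 384260 - (522 - 1*(-63)) = 384260 - (522 + 63) = 384260 - 1*585 = 384260 - 585 = 383675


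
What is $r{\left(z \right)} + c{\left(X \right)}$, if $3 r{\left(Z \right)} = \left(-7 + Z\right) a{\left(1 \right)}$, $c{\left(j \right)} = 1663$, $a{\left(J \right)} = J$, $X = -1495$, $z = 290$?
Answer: $\frac{5272}{3} \approx 1757.3$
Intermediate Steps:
$r{\left(Z \right)} = - \frac{7}{3} + \frac{Z}{3}$ ($r{\left(Z \right)} = \frac{\left(-7 + Z\right) 1}{3} = \frac{-7 + Z}{3} = - \frac{7}{3} + \frac{Z}{3}$)
$r{\left(z \right)} + c{\left(X \right)} = \left(- \frac{7}{3} + \frac{1}{3} \cdot 290\right) + 1663 = \left(- \frac{7}{3} + \frac{290}{3}\right) + 1663 = \frac{283}{3} + 1663 = \frac{5272}{3}$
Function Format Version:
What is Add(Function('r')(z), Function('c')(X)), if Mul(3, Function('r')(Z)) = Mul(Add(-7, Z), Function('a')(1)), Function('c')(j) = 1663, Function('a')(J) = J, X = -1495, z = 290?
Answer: Rational(5272, 3) ≈ 1757.3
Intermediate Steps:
Function('r')(Z) = Add(Rational(-7, 3), Mul(Rational(1, 3), Z)) (Function('r')(Z) = Mul(Rational(1, 3), Mul(Add(-7, Z), 1)) = Mul(Rational(1, 3), Add(-7, Z)) = Add(Rational(-7, 3), Mul(Rational(1, 3), Z)))
Add(Function('r')(z), Function('c')(X)) = Add(Add(Rational(-7, 3), Mul(Rational(1, 3), 290)), 1663) = Add(Add(Rational(-7, 3), Rational(290, 3)), 1663) = Add(Rational(283, 3), 1663) = Rational(5272, 3)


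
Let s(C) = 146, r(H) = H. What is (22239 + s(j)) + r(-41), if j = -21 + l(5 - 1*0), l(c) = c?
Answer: 22344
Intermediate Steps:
j = -16 (j = -21 + (5 - 1*0) = -21 + (5 + 0) = -21 + 5 = -16)
(22239 + s(j)) + r(-41) = (22239 + 146) - 41 = 22385 - 41 = 22344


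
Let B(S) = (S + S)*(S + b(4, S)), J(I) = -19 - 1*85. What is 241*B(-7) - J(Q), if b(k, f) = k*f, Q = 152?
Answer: 118194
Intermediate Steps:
J(I) = -104 (J(I) = -19 - 85 = -104)
b(k, f) = f*k
B(S) = 10*S**2 (B(S) = (S + S)*(S + S*4) = (2*S)*(S + 4*S) = (2*S)*(5*S) = 10*S**2)
241*B(-7) - J(Q) = 241*(10*(-7)**2) - 1*(-104) = 241*(10*49) + 104 = 241*490 + 104 = 118090 + 104 = 118194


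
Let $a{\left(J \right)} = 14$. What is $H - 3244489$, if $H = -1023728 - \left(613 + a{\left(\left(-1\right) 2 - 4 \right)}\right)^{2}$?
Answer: $-4661346$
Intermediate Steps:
$H = -1416857$ ($H = -1023728 - \left(613 + 14\right)^{2} = -1023728 - 627^{2} = -1023728 - 393129 = -1416857$)
$H - 3244489 = -1416857 - 3244489 = -4661346$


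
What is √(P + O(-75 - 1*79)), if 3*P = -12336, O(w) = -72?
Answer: 2*I*√1046 ≈ 64.684*I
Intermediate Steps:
P = -4112 (P = (⅓)*(-12336) = -4112)
√(P + O(-75 - 1*79)) = √(-4112 - 72) = √(-4184) = 2*I*√1046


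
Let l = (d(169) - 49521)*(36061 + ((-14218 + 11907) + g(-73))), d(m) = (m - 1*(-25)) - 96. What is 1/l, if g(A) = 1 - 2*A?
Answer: -1/1675291431 ≈ -5.9691e-10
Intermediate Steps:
d(m) = -71 + m (d(m) = (m + 25) - 96 = (25 + m) - 96 = -71 + m)
l = -1675291431 (l = ((-71 + 169) - 49521)*(36061 + ((-14218 + 11907) + (1 - 2*(-73)))) = (98 - 49521)*(36061 + (-2311 + (1 + 146))) = -49423*(36061 + (-2311 + 147)) = -49423*(36061 - 2164) = -49423*33897 = -1675291431)
1/l = 1/(-1675291431) = -1/1675291431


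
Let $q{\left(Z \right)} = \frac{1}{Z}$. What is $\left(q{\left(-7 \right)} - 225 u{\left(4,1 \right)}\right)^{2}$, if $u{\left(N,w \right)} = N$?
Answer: $\frac{39702601}{49} \approx 8.1026 \cdot 10^{5}$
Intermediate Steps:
$\left(q{\left(-7 \right)} - 225 u{\left(4,1 \right)}\right)^{2} = \left(\frac{1}{-7} - 900\right)^{2} = \left(- \frac{1}{7} - 900\right)^{2} = \left(- \frac{6301}{7}\right)^{2} = \frac{39702601}{49}$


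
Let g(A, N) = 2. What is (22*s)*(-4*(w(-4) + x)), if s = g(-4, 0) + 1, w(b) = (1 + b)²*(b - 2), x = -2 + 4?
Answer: 13728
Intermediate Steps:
x = 2
w(b) = (1 + b)²*(-2 + b)
s = 3 (s = 2 + 1 = 3)
(22*s)*(-4*(w(-4) + x)) = (22*3)*(-4*((1 - 4)²*(-2 - 4) + 2)) = 66*(-4*((-3)²*(-6) + 2)) = 66*(-4*(9*(-6) + 2)) = 66*(-4*(-54 + 2)) = 66*(-4*(-52)) = 66*208 = 13728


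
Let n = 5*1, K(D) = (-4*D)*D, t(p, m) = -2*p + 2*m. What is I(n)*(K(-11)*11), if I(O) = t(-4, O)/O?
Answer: -95832/5 ≈ -19166.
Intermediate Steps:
K(D) = -4*D**2
n = 5
I(O) = (8 + 2*O)/O (I(O) = (-2*(-4) + 2*O)/O = (8 + 2*O)/O)
I(n)*(K(-11)*11) = (2 + 8/5)*(-4*(-11)**2*11) = (2 + 8*(1/5))*(-4*121*11) = (2 + 8/5)*(-484*11) = (18/5)*(-5324) = -95832/5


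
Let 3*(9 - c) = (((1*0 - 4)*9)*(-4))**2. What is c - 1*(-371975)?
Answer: 365072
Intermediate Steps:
c = -6903 (c = 9 - 1296*(1*0 - 4)**2/3 = 9 - 1296*(0 - 4)**2/3 = 9 - (-4*9*(-4))**2/3 = 9 - (-36*(-4))**2/3 = 9 - 1/3*144**2 = 9 - 1/3*20736 = 9 - 6912 = -6903)
c - 1*(-371975) = -6903 - 1*(-371975) = -6903 + 371975 = 365072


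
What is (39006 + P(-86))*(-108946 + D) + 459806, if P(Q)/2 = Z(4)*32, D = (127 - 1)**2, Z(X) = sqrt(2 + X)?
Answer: -3629828614 - 5956480*sqrt(6) ≈ -3.6444e+9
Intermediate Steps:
D = 15876 (D = 126**2 = 15876)
P(Q) = 64*sqrt(6) (P(Q) = 2*(sqrt(2 + 4)*32) = 2*(sqrt(6)*32) = 2*(32*sqrt(6)) = 64*sqrt(6))
(39006 + P(-86))*(-108946 + D) + 459806 = (39006 + 64*sqrt(6))*(-108946 + 15876) + 459806 = (39006 + 64*sqrt(6))*(-93070) + 459806 = (-3630288420 - 5956480*sqrt(6)) + 459806 = -3629828614 - 5956480*sqrt(6)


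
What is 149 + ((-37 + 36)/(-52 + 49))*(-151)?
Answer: 296/3 ≈ 98.667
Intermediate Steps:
149 + ((-37 + 36)/(-52 + 49))*(-151) = 149 - 1/(-3)*(-151) = 149 - 1*(-1/3)*(-151) = 149 + (1/3)*(-151) = 149 - 151/3 = 296/3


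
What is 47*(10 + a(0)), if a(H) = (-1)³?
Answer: 423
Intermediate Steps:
a(H) = -1
47*(10 + a(0)) = 47*(10 - 1) = 47*9 = 423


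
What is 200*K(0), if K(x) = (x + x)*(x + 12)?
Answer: 0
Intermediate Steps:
K(x) = 2*x*(12 + x) (K(x) = (2*x)*(12 + x) = 2*x*(12 + x))
200*K(0) = 200*(2*0*(12 + 0)) = 200*(2*0*12) = 200*0 = 0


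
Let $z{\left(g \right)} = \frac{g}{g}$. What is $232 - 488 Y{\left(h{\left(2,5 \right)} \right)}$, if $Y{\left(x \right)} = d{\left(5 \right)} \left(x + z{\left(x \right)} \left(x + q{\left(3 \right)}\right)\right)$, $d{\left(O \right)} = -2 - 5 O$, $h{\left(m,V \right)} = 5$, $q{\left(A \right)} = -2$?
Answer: $105640$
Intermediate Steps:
$z{\left(g \right)} = 1$
$Y{\left(x \right)} = 54 - 54 x$ ($Y{\left(x \right)} = \left(-2 - 25\right) \left(x + 1 \left(x - 2\right)\right) = \left(-2 - 25\right) \left(x + 1 \left(-2 + x\right)\right) = - 27 \left(x + \left(-2 + x\right)\right) = - 27 \left(-2 + 2 x\right) = 54 - 54 x$)
$232 - 488 Y{\left(h{\left(2,5 \right)} \right)} = 232 - 488 \left(54 - 270\right) = 232 - -105408 = 232 + 105408 = 105640$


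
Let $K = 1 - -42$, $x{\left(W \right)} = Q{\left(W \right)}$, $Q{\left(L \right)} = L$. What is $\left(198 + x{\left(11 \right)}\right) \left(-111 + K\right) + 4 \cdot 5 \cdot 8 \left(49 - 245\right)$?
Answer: $-45572$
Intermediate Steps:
$x{\left(W \right)} = W$
$K = 43$ ($K = 1 + 42 = 43$)
$\left(198 + x{\left(11 \right)}\right) \left(-111 + K\right) + 4 \cdot 5 \cdot 8 \left(49 - 245\right) = \left(198 + 11\right) \left(-111 + 43\right) + 4 \cdot 5 \cdot 8 \left(49 - 245\right) = 209 \left(-68\right) + 20 \cdot 8 \left(49 - 245\right) = -14212 + 160 \left(-196\right) = -14212 - 31360 = -45572$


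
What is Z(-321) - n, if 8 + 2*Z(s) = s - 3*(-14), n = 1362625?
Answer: -2725537/2 ≈ -1.3628e+6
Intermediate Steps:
Z(s) = 17 + s/2 (Z(s) = -4 + (s - 3*(-14))/2 = -4 + (s + 42)/2 = -4 + (42 + s)/2 = -4 + (21 + s/2) = 17 + s/2)
Z(-321) - n = (17 + (½)*(-321)) - 1*1362625 = (17 - 321/2) - 1362625 = -287/2 - 1362625 = -2725537/2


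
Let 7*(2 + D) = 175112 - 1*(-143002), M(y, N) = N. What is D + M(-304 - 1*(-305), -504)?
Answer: 314572/7 ≈ 44939.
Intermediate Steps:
D = 318100/7 (D = -2 + (175112 - 1*(-143002))/7 = -2 + (175112 + 143002)/7 = -2 + (⅐)*318114 = -2 + 318114/7 = 318100/7 ≈ 45443.)
D + M(-304 - 1*(-305), -504) = 318100/7 - 504 = 314572/7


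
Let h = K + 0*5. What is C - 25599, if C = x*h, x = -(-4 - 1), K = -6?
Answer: -25629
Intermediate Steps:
x = 5 (x = -1*(-5) = 5)
h = -6 (h = -6 + 0*5 = -6 + 0 = -6)
C = -30 (C = 5*(-6) = -30)
C - 25599 = -30 - 25599 = -25629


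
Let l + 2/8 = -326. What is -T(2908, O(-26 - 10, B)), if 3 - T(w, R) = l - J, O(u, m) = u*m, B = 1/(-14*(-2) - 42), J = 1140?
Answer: -5877/4 ≈ -1469.3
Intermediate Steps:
l = -1305/4 (l = -¼ - 326 = -1305/4 ≈ -326.25)
B = -1/14 (B = 1/(28 - 42) = 1/(-14) = -1/14 ≈ -0.071429)
O(u, m) = m*u
T(w, R) = 5877/4 (T(w, R) = 3 - (-1305/4 - 1*1140) = 3 - (-1305/4 - 1140) = 3 - 1*(-5865/4) = 3 + 5865/4 = 5877/4)
-T(2908, O(-26 - 10, B)) = -1*5877/4 = -5877/4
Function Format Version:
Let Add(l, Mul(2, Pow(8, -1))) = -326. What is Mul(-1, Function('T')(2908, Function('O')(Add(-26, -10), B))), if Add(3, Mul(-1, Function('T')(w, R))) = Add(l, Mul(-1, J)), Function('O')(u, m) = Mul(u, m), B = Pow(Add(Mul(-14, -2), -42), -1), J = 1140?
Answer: Rational(-5877, 4) ≈ -1469.3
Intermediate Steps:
l = Rational(-1305, 4) (l = Add(Rational(-1, 4), -326) = Rational(-1305, 4) ≈ -326.25)
B = Rational(-1, 14) (B = Pow(Add(28, -42), -1) = Pow(-14, -1) = Rational(-1, 14) ≈ -0.071429)
Function('O')(u, m) = Mul(m, u)
Function('T')(w, R) = Rational(5877, 4) (Function('T')(w, R) = Add(3, Mul(-1, Add(Rational(-1305, 4), Mul(-1, 1140)))) = Add(3, Mul(-1, Add(Rational(-1305, 4), -1140))) = Add(3, Mul(-1, Rational(-5865, 4))) = Add(3, Rational(5865, 4)) = Rational(5877, 4))
Mul(-1, Function('T')(2908, Function('O')(Add(-26, -10), B))) = Mul(-1, Rational(5877, 4)) = Rational(-5877, 4)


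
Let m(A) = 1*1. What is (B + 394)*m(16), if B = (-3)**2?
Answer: 403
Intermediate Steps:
B = 9
m(A) = 1
(B + 394)*m(16) = (9 + 394)*1 = 403*1 = 403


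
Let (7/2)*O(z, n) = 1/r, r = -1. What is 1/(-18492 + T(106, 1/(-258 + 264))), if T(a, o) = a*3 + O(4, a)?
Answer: -7/127220 ≈ -5.5023e-5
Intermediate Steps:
O(z, n) = -2/7 (O(z, n) = (2/7)/(-1) = (2/7)*(-1) = -2/7)
T(a, o) = -2/7 + 3*a (T(a, o) = a*3 - 2/7 = 3*a - 2/7 = -2/7 + 3*a)
1/(-18492 + T(106, 1/(-258 + 264))) = 1/(-18492 + (-2/7 + 3*106)) = 1/(-18492 + (-2/7 + 318)) = 1/(-18492 + 2224/7) = 1/(-127220/7) = -7/127220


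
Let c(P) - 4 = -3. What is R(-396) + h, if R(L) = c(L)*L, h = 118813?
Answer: 118417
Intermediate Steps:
c(P) = 1 (c(P) = 4 - 3 = 1)
R(L) = L (R(L) = 1*L = L)
R(-396) + h = -396 + 118813 = 118417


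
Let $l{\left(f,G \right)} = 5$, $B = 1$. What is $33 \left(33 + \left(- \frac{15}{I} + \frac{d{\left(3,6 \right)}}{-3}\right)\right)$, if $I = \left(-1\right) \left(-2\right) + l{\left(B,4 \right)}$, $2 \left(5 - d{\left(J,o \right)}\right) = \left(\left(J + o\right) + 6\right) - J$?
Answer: $\frac{7205}{7} \approx 1029.3$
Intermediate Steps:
$d{\left(J,o \right)} = 2 - \frac{o}{2}$ ($d{\left(J,o \right)} = 5 - \frac{\left(\left(J + o\right) + 6\right) - J}{2} = 5 - \frac{\left(6 + J + o\right) - J}{2} = 5 - \frac{6 + o}{2} = 5 - \left(3 + \frac{o}{2}\right) = 2 - \frac{o}{2}$)
$I = 7$ ($I = \left(-1\right) \left(-2\right) + 5 = 2 + 5 = 7$)
$33 \left(33 + \left(- \frac{15}{I} + \frac{d{\left(3,6 \right)}}{-3}\right)\right) = 33 \left(33 - \left(\frac{15}{7} - \frac{2 - 3}{-3}\right)\right) = 33 \left(33 - \left(\frac{15}{7} - \left(2 - 3\right) \left(- \frac{1}{3}\right)\right)\right) = 33 \left(33 - \frac{38}{21}\right) = 33 \cdot \frac{655}{21} = \frac{7205}{7}$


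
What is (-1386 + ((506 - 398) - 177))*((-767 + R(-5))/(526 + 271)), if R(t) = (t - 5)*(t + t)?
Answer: 970485/797 ≈ 1217.7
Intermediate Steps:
R(t) = 2*t*(-5 + t) (R(t) = (-5 + t)*(2*t) = 2*t*(-5 + t))
(-1386 + ((506 - 398) - 177))*((-767 + R(-5))/(526 + 271)) = (-1386 + ((506 - 398) - 177))*((-767 + 2*(-5)*(-5 - 5))/(526 + 271)) = (-1386 + (108 - 177))*((-767 + 2*(-5)*(-10))/797) = (-1386 - 69)*((-767 + 100)*(1/797)) = -(-970485)/797 = -1455*(-667/797) = 970485/797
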